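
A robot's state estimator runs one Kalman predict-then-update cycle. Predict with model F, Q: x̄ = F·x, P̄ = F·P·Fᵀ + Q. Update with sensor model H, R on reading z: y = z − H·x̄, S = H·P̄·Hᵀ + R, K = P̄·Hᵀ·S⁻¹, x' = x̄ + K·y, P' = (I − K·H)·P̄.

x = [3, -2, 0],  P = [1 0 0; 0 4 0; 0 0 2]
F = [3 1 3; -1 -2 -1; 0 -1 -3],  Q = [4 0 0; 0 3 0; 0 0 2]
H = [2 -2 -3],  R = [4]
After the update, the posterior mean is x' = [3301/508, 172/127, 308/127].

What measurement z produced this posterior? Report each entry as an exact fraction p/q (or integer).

x̄ = F·x = [7, 1, 2]
P̄ = F·P·Fᵀ + Q = [35 -17 -22; -17 22 14; -22 14 24]
S = H·P̄·Hᵀ + R = [1016]
K = P̄·Hᵀ·S⁻¹ = [85/508; -15/127; -18/127]
x' − x̄ = [-255/508, 45/127, 54/127] = K·y
y = (KᵀK)⁻¹·Kᵀ·(x' − x̄) = [-3]
z = y + H·x̄ = [-3] + [6] = [3]

z = [3]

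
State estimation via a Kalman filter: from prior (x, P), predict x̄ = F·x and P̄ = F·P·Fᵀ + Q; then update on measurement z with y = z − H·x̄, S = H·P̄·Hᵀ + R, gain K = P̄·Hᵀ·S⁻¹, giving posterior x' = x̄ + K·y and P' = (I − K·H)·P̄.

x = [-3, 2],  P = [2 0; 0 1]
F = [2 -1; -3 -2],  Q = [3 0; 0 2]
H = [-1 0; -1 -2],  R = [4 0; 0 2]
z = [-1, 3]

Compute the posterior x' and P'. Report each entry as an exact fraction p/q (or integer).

x̄ = F·x = [-8, 5]
P̄ = F·P·Fᵀ + Q = [12 -10; -10 24]
y = z − H·x̄ = [-9, 5]
S = H·P̄·Hᵀ + R = [16 -8; -8 70]
K = P̄·Hᵀ·S⁻¹ = [-97/132 1/33; 3/8 -1/2]
x' = x̄ + K·y = [-163/132, -7/8]
P' = (I − K·H)·P̄ = [97/33 -3/2; -3/2 5/4]

x' = [-163/132, -7/8]
P' = [97/33 -3/2; -3/2 5/4]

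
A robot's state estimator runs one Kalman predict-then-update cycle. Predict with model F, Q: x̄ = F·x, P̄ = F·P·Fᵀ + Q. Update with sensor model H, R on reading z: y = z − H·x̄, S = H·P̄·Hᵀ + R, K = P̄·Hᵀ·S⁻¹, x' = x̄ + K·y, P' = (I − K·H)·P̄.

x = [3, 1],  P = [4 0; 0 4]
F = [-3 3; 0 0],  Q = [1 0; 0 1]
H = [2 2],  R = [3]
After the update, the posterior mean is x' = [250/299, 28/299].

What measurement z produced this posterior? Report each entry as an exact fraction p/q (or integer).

z = [2]

x̄ = F·x = [-6, 0]
P̄ = F·P·Fᵀ + Q = [73 0; 0 1]
S = H·P̄·Hᵀ + R = [299]
K = P̄·Hᵀ·S⁻¹ = [146/299; 2/299]
x' − x̄ = [2044/299, 28/299] = K·y
y = (KᵀK)⁻¹·Kᵀ·(x' − x̄) = [14]
z = y + H·x̄ = [14] + [-12] = [2]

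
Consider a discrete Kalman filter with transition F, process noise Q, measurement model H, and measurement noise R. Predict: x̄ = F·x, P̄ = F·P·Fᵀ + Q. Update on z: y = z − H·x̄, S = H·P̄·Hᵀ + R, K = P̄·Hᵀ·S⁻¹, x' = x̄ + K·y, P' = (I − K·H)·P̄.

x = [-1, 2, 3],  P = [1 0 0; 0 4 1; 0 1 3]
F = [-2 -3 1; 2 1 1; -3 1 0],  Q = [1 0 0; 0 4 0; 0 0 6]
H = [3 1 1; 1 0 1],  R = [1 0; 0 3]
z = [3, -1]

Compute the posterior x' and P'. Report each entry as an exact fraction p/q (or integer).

x' = [-3254/3441, 5538/1147, 3086/3441]
P' = [10873/3441 -6112/1147 -12784/3441; -6112/1147 13557/1147 4813/1147; -12784/3441 4813/1147 22705/3441]

x̄ = F·x = [-1, 3, 5]
P̄ = F·P·Fᵀ + Q = [38 -15 -5; -15 17 -1; -5 -1 19]
y = z − H·x̄ = [-2, -5]
S = H·P̄·Hᵀ + R = [257 97; 97 50]
K = P̄·Hᵀ·S⁻¹ = [1499/3441 -637/3441; 34/1147 -433/1147; -1208/3441 3307/3441]
x' = x̄ + K·y = [-3254/3441, 5538/1147, 3086/3441]
P' = (I − K·H)·P̄ = [10873/3441 -6112/1147 -12784/3441; -6112/1147 13557/1147 4813/1147; -12784/3441 4813/1147 22705/3441]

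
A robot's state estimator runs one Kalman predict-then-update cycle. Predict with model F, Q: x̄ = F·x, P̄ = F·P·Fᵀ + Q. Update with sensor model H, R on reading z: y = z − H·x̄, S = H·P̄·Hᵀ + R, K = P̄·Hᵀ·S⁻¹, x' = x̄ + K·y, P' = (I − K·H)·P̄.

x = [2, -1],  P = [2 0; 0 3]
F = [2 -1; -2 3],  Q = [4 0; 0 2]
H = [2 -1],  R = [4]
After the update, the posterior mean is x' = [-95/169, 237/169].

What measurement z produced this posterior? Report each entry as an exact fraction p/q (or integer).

x̄ = F·x = [5, -7]
P̄ = F·P·Fᵀ + Q = [15 -17; -17 37]
S = H·P̄·Hᵀ + R = [169]
K = P̄·Hᵀ·S⁻¹ = [47/169; -71/169]
x' − x̄ = [-940/169, 1420/169] = K·y
y = (KᵀK)⁻¹·Kᵀ·(x' − x̄) = [-20]
z = y + H·x̄ = [-20] + [17] = [-3]

z = [-3]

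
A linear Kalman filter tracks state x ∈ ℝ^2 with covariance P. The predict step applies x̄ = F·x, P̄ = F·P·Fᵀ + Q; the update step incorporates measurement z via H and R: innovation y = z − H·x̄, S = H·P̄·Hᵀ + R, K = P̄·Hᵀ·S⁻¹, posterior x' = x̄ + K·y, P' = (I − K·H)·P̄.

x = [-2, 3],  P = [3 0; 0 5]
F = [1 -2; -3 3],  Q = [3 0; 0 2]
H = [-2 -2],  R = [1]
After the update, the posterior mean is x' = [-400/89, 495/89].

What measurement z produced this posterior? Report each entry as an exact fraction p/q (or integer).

z = [-2]

x̄ = F·x = [-8, 15]
P̄ = F·P·Fᵀ + Q = [26 -39; -39 74]
S = H·P̄·Hᵀ + R = [89]
K = P̄·Hᵀ·S⁻¹ = [26/89; -70/89]
x' − x̄ = [312/89, -840/89] = K·y
y = (KᵀK)⁻¹·Kᵀ·(x' − x̄) = [12]
z = y + H·x̄ = [12] + [-14] = [-2]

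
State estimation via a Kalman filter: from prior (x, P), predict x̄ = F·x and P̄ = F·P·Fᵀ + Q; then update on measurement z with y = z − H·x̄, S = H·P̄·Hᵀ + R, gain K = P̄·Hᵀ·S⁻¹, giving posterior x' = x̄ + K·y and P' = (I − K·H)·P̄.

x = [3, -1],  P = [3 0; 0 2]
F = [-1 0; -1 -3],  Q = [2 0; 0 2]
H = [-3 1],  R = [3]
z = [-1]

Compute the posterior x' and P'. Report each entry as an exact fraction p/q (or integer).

x̄ = F·x = [-3, 0]
P̄ = F·P·Fᵀ + Q = [5 3; 3 23]
y = z − H·x̄ = [-10]
S = H·P̄·Hᵀ + R = [53]
K = P̄·Hᵀ·S⁻¹ = [-12/53; 14/53]
x' = x̄ + K·y = [-39/53, -140/53]
P' = (I − K·H)·P̄ = [121/53 327/53; 327/53 1023/53]

x' = [-39/53, -140/53]
P' = [121/53 327/53; 327/53 1023/53]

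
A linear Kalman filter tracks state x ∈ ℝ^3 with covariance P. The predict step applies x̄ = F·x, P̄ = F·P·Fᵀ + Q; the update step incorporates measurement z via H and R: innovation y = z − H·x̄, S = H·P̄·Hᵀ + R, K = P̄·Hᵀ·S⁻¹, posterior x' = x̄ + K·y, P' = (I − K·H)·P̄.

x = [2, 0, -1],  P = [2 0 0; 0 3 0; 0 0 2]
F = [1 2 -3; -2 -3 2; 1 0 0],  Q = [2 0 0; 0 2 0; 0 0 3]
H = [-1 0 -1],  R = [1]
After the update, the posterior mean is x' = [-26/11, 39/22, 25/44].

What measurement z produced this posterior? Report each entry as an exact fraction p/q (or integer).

x̄ = F·x = [5, -6, 2]
P̄ = F·P·Fᵀ + Q = [34 -34 2; -34 45 -4; 2 -4 5]
S = H·P̄·Hᵀ + R = [44]
K = P̄·Hᵀ·S⁻¹ = [-9/11; 19/22; -7/44]
x' − x̄ = [-81/11, 171/22, -63/44] = K·y
y = (KᵀK)⁻¹·Kᵀ·(x' − x̄) = [9]
z = y + H·x̄ = [9] + [-7] = [2]

z = [2]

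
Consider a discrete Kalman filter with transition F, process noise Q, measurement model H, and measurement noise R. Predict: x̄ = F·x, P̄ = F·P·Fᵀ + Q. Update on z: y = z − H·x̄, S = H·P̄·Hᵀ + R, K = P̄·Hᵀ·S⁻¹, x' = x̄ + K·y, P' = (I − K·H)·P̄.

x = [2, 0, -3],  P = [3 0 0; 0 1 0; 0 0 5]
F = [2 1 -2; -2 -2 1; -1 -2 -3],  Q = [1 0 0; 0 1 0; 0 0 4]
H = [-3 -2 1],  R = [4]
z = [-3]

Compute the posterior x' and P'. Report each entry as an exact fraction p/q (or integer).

x' = [58/9, -40/9, 7]
P' = [406/27 -280/27 22; -280/27 659/54 -5; 22 -5 56]

x̄ = F·x = [10, -7, 7]
P̄ = F·P·Fᵀ + Q = [34 -24 22; -24 22 -5; 22 -5 56]
y = z − H·x̄ = [6]
S = H·P̄·Hᵀ + R = [54]
K = P̄·Hᵀ·S⁻¹ = [-16/27; 23/54; 0]
x' = x̄ + K·y = [58/9, -40/9, 7]
P' = (I − K·H)·P̄ = [406/27 -280/27 22; -280/27 659/54 -5; 22 -5 56]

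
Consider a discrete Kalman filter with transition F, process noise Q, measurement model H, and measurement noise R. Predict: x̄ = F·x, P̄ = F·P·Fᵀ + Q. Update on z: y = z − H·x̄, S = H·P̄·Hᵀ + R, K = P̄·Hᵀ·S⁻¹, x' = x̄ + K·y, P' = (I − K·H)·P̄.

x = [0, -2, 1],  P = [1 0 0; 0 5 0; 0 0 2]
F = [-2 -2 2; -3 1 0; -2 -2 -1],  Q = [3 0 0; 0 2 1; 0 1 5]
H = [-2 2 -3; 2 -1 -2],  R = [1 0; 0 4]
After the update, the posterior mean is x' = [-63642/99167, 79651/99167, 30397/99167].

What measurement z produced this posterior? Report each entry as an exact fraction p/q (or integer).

z = [2, -3]

x̄ = F·x = [6, -2, 3]
P̄ = F·P·Fᵀ + Q = [35 -4 20; -4 16 -3; 20 -3 31]
S = H·P̄·Hᵀ + R = [792 -47; -47 128]
K = P̄·Hᵀ·S⁻¹ = [-16066/99167 20442/99167; 5426/99167 -11953/99167; -18685/99167 -21581/99167]
x' − x̄ = [-658644/99167, 277985/99167, -267104/99167] = K·y
y = (KᵀK)⁻¹·Kᵀ·(x' − x̄) = [27, -11]
z = y + H·x̄ = [27, -11] + [-25, 8] = [2, -3]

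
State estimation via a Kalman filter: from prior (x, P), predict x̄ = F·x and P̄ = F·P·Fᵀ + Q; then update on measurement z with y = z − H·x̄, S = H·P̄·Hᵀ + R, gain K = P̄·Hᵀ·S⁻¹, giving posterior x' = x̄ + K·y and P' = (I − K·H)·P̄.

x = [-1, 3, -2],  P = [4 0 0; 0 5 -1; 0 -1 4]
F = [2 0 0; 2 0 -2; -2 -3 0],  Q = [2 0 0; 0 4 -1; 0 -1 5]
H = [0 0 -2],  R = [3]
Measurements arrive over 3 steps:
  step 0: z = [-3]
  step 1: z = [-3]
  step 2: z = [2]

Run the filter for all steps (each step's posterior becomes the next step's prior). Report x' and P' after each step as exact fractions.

step 0: x' = [-1078/267, -248/267, 125/89], P' = [3782/267 2800/267 -16/89; 2800/267 7496/267 -23/89; -16/89 -23/89 66/89]
step 1: x' = [-2606980/470909, -3897068/470909, 713862/470909], P' = [12351266/470909 11330504/470909 -95784/470909; 11330504/470909 14520632/470909 -98403/470909; -95784/470909 -98403/470909 352581/470909]
step 2: x' = [3208420264/1275058107, -444163744/1275058107, -407643296/425019369], P' = [19271976622/1275058107 16318958072/1275058107 -117388088/425019369; 16318958072/1275058107 24817233052/1275058107 -118832551/425019369; -117388088/425019369 -118832551/425019369 106137115/141673123]

step 0: x̄ = F·x = [-2, 2, -7]
step 0: P̄ = F·P·Fᵀ + Q = [18 16 -16; 16 36 -23; -16 -23 66]
step 0: y = z − H·x̄ = [-17]
step 0: S = H·P̄·Hᵀ + R = [267]
step 0: K = P̄·Hᵀ·S⁻¹ = [32/267; 46/267; -44/89]
step 0: x' = x̄ + K·y = [-1078/267, -248/267, 125/89]
step 0: P' = (I − K·H)·P̄ = [3782/267 2800/267 -16/89; 2800/267 7496/267 -23/89; -16/89 -23/89 66/89]
step 1: x̄ = F·x = [-2156/267, -2906/267, 2900/267]
step 1: P̄ = F·P·Fᵀ + Q = [15662/267 15320/267 -31928/267; 15320/267 17372/267 -32801/267; -31928/267 -32801/267 117527/267]
step 1: y = z − H·x̄ = [4999/267]
step 1: S = H·P̄·Hᵀ + R = [470909/267]
step 1: K = P̄·Hᵀ·S⁻¹ = [63856/470909; 65602/470909; -235054/470909]
step 1: x' = x̄ + K·y = [-2606980/470909, -3897068/470909, 713862/470909]
step 1: P' = (I − K·H)·P̄ = [12351266/470909 11330504/470909 -95784/470909; 11330504/470909 14520632/470909 -98403/470909; -95784/470909 -98403/470909 352581/470909]
step 2: x̄ = F·x = [-5213960/470909, -6641684/470909, 16905164/470909]
step 2: P̄ = F·P·Fᵀ + Q = [50346882/470909 49788200/470909 -117388088/470909; 49788200/470909 53465296/470909 -118832551/470909; -117388088/470909 -118832551/470909 318411345/470909]
step 2: y = z − H·x̄ = [34752146/470909]
step 2: S = H·P̄·Hᵀ + R = [1275058107/470909]
step 2: K = P̄·Hᵀ·S⁻¹ = [234776176/1275058107; 237665102/1275058107; -212274230/425019369]
step 2: x' = x̄ + K·y = [3208420264/1275058107, -444163744/1275058107, -407643296/425019369]
step 2: P' = (I − K·H)·P̄ = [19271976622/1275058107 16318958072/1275058107 -117388088/425019369; 16318958072/1275058107 24817233052/1275058107 -118832551/425019369; -117388088/425019369 -118832551/425019369 106137115/141673123]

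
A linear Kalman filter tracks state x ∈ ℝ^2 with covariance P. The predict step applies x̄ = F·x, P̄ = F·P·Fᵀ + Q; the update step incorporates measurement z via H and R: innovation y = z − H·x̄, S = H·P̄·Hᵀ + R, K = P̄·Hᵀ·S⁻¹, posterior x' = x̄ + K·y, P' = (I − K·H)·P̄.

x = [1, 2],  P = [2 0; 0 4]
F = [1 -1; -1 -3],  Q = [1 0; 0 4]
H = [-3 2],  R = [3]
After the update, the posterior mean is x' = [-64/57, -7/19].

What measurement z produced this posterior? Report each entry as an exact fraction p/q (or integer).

x̄ = F·x = [-1, -7]
P̄ = F·P·Fᵀ + Q = [7 10; 10 42]
S = H·P̄·Hᵀ + R = [114]
K = P̄·Hᵀ·S⁻¹ = [-1/114; 9/19]
x' − x̄ = [-7/57, 126/19] = K·y
y = (KᵀK)⁻¹·Kᵀ·(x' − x̄) = [14]
z = y + H·x̄ = [14] + [-11] = [3]

z = [3]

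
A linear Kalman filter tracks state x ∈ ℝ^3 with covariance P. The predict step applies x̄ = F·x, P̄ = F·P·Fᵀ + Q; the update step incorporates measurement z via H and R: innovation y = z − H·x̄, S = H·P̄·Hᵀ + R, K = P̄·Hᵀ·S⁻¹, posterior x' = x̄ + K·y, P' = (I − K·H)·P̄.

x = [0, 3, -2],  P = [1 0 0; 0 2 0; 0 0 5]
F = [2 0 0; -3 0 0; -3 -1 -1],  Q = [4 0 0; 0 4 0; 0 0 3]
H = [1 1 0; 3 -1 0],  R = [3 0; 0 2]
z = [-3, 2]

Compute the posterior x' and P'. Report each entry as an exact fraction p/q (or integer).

x̄ = F·x = [0, 0, -1]
P̄ = F·P·Fᵀ + Q = [8 -6 -6; -6 13 9; -6 9 19]
y = z − H·x̄ = [-3, 2]
S = H·P̄·Hᵀ + R = [12 -1; -1 123]
K = P̄·Hᵀ·S⁻¹ = [276/1475 362/1475; 166/295 -73/295; 342/1475 -321/1475]
x' = x̄ + K·y = [-104/1475, -644/295, -3143/1475]
P' = (I − K·H)·P̄ = [388/1475 88/295 96/1475; 88/295 82/59 186/295; 96/1475 186/295 18332/1475]

x' = [-104/1475, -644/295, -3143/1475]
P' = [388/1475 88/295 96/1475; 88/295 82/59 186/295; 96/1475 186/295 18332/1475]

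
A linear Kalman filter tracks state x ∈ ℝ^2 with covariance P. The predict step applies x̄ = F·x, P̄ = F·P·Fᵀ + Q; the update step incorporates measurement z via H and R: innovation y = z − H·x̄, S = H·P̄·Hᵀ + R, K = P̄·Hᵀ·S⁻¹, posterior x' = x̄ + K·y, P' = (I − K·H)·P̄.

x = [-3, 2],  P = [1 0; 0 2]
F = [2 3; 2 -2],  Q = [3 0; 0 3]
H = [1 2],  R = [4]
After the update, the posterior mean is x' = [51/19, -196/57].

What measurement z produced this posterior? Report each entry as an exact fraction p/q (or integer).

z = [-3]

x̄ = F·x = [0, -10]
P̄ = F·P·Fᵀ + Q = [25 -8; -8 15]
S = H·P̄·Hᵀ + R = [57]
K = P̄·Hᵀ·S⁻¹ = [3/19; 22/57]
x' − x̄ = [51/19, 374/57] = K·y
y = (KᵀK)⁻¹·Kᵀ·(x' − x̄) = [17]
z = y + H·x̄ = [17] + [-20] = [-3]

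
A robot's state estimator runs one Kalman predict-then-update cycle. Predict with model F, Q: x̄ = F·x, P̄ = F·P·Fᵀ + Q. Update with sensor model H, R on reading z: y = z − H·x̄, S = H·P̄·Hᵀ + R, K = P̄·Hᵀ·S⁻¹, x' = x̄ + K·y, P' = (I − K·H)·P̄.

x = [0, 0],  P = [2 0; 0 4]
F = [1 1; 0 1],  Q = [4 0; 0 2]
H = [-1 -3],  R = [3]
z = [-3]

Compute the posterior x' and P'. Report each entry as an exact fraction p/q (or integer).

x' = [66/91, 66/91]
P' = [426/91 -120/91; -120/91 62/91]

x̄ = F·x = [0, 0]
P̄ = F·P·Fᵀ + Q = [10 4; 4 6]
y = z − H·x̄ = [-3]
S = H·P̄·Hᵀ + R = [91]
K = P̄·Hᵀ·S⁻¹ = [-22/91; -22/91]
x' = x̄ + K·y = [66/91, 66/91]
P' = (I − K·H)·P̄ = [426/91 -120/91; -120/91 62/91]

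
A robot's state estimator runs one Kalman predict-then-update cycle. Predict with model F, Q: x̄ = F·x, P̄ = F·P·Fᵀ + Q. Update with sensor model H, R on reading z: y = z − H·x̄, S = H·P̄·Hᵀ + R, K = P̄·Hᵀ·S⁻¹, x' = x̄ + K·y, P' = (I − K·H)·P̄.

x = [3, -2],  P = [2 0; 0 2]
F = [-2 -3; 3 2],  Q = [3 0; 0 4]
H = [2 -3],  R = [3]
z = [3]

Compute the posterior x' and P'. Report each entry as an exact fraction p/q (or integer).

x̄ = F·x = [0, 5]
P̄ = F·P·Fᵀ + Q = [29 -24; -24 30]
y = z − H·x̄ = [18]
S = H·P̄·Hᵀ + R = [677]
K = P̄·Hᵀ·S⁻¹ = [130/677; -138/677]
x' = x̄ + K·y = [2340/677, 901/677]
P' = (I − K·H)·P̄ = [2733/677 1692/677; 1692/677 1266/677]

x' = [2340/677, 901/677]
P' = [2733/677 1692/677; 1692/677 1266/677]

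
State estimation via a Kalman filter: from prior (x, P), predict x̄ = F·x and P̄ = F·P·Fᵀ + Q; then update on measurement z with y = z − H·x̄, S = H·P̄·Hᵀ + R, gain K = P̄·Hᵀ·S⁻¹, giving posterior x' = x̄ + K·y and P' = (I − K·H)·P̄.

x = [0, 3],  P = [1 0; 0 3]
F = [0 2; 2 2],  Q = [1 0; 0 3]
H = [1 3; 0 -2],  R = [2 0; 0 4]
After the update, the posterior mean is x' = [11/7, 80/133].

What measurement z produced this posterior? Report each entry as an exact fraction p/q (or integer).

z = [3, -2]

x̄ = F·x = [6, 6]
P̄ = F·P·Fᵀ + Q = [13 12; 12 19]
S = H·P̄·Hᵀ + R = [258 -138; -138 80]
K = P̄·Hᵀ·S⁻¹ = [8/21 5/14; 23/133 -47/266]
x' − x̄ = [-31/7, -718/133] = K·y
y = (KᵀK)⁻¹·Kᵀ·(x' − x̄) = [-21, 10]
z = y + H·x̄ = [-21, 10] + [24, -12] = [3, -2]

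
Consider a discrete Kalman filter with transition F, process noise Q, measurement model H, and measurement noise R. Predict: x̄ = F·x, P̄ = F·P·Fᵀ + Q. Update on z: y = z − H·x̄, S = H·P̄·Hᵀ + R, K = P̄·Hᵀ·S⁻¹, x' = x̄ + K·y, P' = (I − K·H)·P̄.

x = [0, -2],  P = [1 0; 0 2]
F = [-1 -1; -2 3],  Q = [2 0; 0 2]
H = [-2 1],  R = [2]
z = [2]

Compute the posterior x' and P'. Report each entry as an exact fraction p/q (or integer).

x' = [-22/31, 6/31]
P' = [57/31 100/31; 100/31 232/31]

x̄ = F·x = [2, -6]
P̄ = F·P·Fᵀ + Q = [5 -4; -4 24]
y = z − H·x̄ = [12]
S = H·P̄·Hᵀ + R = [62]
K = P̄·Hᵀ·S⁻¹ = [-7/31; 16/31]
x' = x̄ + K·y = [-22/31, 6/31]
P' = (I − K·H)·P̄ = [57/31 100/31; 100/31 232/31]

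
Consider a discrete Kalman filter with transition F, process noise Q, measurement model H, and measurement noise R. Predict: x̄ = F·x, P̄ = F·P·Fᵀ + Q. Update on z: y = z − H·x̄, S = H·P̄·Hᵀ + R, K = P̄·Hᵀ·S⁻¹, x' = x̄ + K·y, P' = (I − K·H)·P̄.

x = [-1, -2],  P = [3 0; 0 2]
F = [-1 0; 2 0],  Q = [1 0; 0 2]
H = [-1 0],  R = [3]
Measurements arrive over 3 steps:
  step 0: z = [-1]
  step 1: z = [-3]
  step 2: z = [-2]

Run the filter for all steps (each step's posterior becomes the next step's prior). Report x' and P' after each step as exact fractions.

step 0: x̄ = F·x = [1, -2]
step 0: P̄ = F·P·Fᵀ + Q = [4 -6; -6 14]
step 0: y = z − H·x̄ = [0]
step 0: S = H·P̄·Hᵀ + R = [7]
step 0: K = P̄·Hᵀ·S⁻¹ = [-4/7; 6/7]
step 0: x' = x̄ + K·y = [1, -2]
step 0: P' = (I − K·H)·P̄ = [12/7 -18/7; -18/7 62/7]
step 1: x̄ = F·x = [-1, 2]
step 1: P̄ = F·P·Fᵀ + Q = [19/7 -24/7; -24/7 62/7]
step 1: y = z − H·x̄ = [-4]
step 1: S = H·P̄·Hᵀ + R = [40/7]
step 1: K = P̄·Hᵀ·S⁻¹ = [-19/40; 3/5]
step 1: x' = x̄ + K·y = [9/10, -2/5]
step 1: P' = (I − K·H)·P̄ = [57/40 -9/5; -9/5 34/5]
step 2: x̄ = F·x = [-9/10, 9/5]
step 2: P̄ = F·P·Fᵀ + Q = [97/40 -57/20; -57/20 77/10]
step 2: y = z − H·x̄ = [-29/10]
step 2: S = H·P̄·Hᵀ + R = [217/40]
step 2: K = P̄·Hᵀ·S⁻¹ = [-97/217; 114/217]
step 2: x' = x̄ + K·y = [86/217, 60/217]
step 2: P' = (I − K·H)·P̄ = [291/217 -342/217; -342/217 1346/217]

step 0: x' = [1, -2], P' = [12/7 -18/7; -18/7 62/7]
step 1: x' = [9/10, -2/5], P' = [57/40 -9/5; -9/5 34/5]
step 2: x' = [86/217, 60/217], P' = [291/217 -342/217; -342/217 1346/217]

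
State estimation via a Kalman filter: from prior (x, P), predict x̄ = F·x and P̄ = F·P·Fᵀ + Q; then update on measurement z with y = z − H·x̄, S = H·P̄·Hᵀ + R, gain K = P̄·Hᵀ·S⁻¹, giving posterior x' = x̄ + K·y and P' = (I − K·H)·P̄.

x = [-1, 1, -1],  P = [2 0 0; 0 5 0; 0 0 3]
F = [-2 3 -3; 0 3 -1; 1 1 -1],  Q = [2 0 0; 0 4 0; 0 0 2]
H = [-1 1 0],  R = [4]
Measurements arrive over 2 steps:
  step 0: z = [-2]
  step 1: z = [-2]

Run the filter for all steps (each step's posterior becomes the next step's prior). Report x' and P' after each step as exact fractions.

step 0: x' = [92/15, 58/15, 13/15], P' = [838/15 782/15 272/15; 782/15 778/15 268/15; 272/15 268/15 178/15]
step 1: x' = [-1159/1065, -1043/355, 607/1065], P' = [65572/1065 21664/355 39734/1065; 21664/355 68632/1065 42014/1065; 39734/1065 42014/1065 33908/1065]

step 0: x̄ = F·x = [8, 4, 1]
step 0: P̄ = F·P·Fᵀ + Q = [82 54 20; 54 52 18; 20 18 12]
step 0: y = z − H·x̄ = [2]
step 0: S = H·P̄·Hᵀ + R = [30]
step 0: K = P̄·Hᵀ·S⁻¹ = [-14/15; -1/15; -1/15]
step 0: x' = x̄ + K·y = [92/15, 58/15, 13/15]
step 0: P' = (I − K·H)·P̄ = [838/15 782/15 272/15; 782/15 778/15 268/15; 272/15 268/15 178/15]
step 1: x̄ = F·x = [-49/15, 161/15, 137/15]
step 1: P̄ = F·P·Fᵀ + Q = [1042/15 172/15 94/15; 172/15 5632/15 3514/15; 94/15 3514/15 2308/15]
step 1: y = z − H·x̄ = [-16]
step 1: S = H·P̄·Hᵀ + R = [426]
step 1: K = P̄·Hᵀ·S⁻¹ = [-29/213; 182/213; 38/71]
step 1: x' = x̄ + K·y = [-1159/1065, -1043/355, 607/1065]
step 1: P' = (I − K·H)·P̄ = [65572/1065 21664/355 39734/1065; 21664/355 68632/1065 42014/1065; 39734/1065 42014/1065 33908/1065]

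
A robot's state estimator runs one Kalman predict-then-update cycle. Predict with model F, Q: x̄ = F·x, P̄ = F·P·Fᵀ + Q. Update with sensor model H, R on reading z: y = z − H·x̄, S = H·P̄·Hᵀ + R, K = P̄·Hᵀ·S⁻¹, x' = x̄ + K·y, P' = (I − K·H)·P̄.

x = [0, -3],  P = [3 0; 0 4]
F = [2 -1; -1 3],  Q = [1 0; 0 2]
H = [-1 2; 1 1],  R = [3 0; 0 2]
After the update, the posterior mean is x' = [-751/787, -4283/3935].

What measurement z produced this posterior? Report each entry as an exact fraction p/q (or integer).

x̄ = F·x = [3, -9]
P̄ = F·P·Fᵀ + Q = [17 -18; -18 41]
S = H·P̄·Hᵀ + R = [256 47; 47 24]
K = P̄·Hᵀ·S⁻¹ = [-245/787 447/787; 1319/3935 1188/3935]
x' − x̄ = [-3112/787, 31132/3935] = K·y
y = (KᵀK)⁻¹·Kᵀ·(x' − x̄) = [20, 4]
z = y + H·x̄ = [20, 4] + [-21, -6] = [-1, -2]

z = [-1, -2]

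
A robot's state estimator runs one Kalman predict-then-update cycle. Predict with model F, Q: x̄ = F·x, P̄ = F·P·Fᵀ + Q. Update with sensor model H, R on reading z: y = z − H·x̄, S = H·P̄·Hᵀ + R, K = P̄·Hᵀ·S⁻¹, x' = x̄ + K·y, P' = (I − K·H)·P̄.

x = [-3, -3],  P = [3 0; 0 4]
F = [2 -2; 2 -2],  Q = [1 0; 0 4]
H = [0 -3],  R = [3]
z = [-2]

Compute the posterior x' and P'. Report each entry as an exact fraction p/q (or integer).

x̄ = F·x = [0, 0]
P̄ = F·P·Fᵀ + Q = [29 28; 28 32]
y = z − H·x̄ = [-2]
S = H·P̄·Hᵀ + R = [291]
K = P̄·Hᵀ·S⁻¹ = [-28/97; -32/97]
x' = x̄ + K·y = [56/97, 64/97]
P' = (I − K·H)·P̄ = [461/97 28/97; 28/97 32/97]

x' = [56/97, 64/97]
P' = [461/97 28/97; 28/97 32/97]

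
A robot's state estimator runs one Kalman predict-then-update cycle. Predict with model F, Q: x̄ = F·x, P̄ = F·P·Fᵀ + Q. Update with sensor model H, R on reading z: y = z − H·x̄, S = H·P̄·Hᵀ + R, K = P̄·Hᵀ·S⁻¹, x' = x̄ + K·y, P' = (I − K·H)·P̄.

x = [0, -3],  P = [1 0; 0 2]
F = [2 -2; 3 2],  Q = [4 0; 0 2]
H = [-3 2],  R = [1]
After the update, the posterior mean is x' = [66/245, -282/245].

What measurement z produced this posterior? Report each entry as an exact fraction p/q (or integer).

x̄ = F·x = [6, -6]
P̄ = F·P·Fᵀ + Q = [16 -2; -2 19]
S = H·P̄·Hᵀ + R = [245]
K = P̄·Hᵀ·S⁻¹ = [-52/245; 44/245]
x' − x̄ = [-1404/245, 1188/245] = K·y
y = (KᵀK)⁻¹·Kᵀ·(x' − x̄) = [27]
z = y + H·x̄ = [27] + [-30] = [-3]

z = [-3]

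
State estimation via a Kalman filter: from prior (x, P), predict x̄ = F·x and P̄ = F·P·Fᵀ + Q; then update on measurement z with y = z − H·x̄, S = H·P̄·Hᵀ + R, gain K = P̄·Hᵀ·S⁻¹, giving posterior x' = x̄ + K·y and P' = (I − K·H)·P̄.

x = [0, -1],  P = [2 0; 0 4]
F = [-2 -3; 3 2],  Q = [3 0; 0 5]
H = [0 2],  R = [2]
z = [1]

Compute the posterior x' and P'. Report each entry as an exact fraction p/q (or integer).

x' = [57/79, 37/79]
P' = [1121/79 -36/79; -36/79 39/79]

x̄ = F·x = [3, -2]
P̄ = F·P·Fᵀ + Q = [47 -36; -36 39]
y = z − H·x̄ = [5]
S = H·P̄·Hᵀ + R = [158]
K = P̄·Hᵀ·S⁻¹ = [-36/79; 39/79]
x' = x̄ + K·y = [57/79, 37/79]
P' = (I − K·H)·P̄ = [1121/79 -36/79; -36/79 39/79]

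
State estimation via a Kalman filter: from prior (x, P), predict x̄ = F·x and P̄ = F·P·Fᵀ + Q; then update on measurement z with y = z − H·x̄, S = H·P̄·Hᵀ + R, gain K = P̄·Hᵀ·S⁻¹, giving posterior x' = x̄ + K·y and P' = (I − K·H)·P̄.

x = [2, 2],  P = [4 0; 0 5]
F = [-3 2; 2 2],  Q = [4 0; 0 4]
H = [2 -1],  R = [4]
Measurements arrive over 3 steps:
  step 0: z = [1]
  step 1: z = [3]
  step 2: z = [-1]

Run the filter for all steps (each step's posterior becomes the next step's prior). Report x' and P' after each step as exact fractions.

step 0: x' = [253/75, 148/25], P' = [656/75 396/25; 396/25 808/25]
step 1: x' = [3107/1933, 2191/3866], P' = [42356/1933 84760/1933; 84760/1933 177198/1933]
step 2: x' = [-256810/47103, -153778/15701], P' = [1467728/47103 988812/15701; 988812/15701 2060437/15701]

step 0: x̄ = F·x = [-2, 8]
step 0: P̄ = F·P·Fᵀ + Q = [60 -4; -4 40]
step 0: y = z − H·x̄ = [13]
step 0: S = H·P̄·Hᵀ + R = [300]
step 0: K = P̄·Hᵀ·S⁻¹ = [31/75; -4/25]
step 0: x' = x̄ + K·y = [253/75, 148/25]
step 0: P' = (I − K·H)·P̄ = [656/75 396/25; 396/25 808/25]
step 1: x̄ = F·x = [43/25, 1394/75]
step 1: P̄ = F·P·Fᵀ + Q = [548/25 1128/25; 1128/25 22124/75]
step 1: y = z − H·x̄ = [1361/75]
step 1: S = H·P̄·Hᵀ + R = [15464/75]
step 1: K = P̄·Hᵀ·S⁻¹ = [-12/1933; -3839/3866]
step 1: x' = x̄ + K·y = [3107/1933, 2191/3866]
step 1: P' = (I − K·H)·P̄ = [42356/1933 84760/1933; 84760/1933 177198/1933]
step 2: x̄ = F·x = [-7130/1933, 8405/1933]
step 2: P̄ = F·P·Fᵀ + Q = [80608/1933 285136/1933; 285136/1933 1564028/1933]
step 2: y = z − H·x̄ = [20732/1933]
step 2: S = H·P̄·Hᵀ + R = [753648/1933]
step 2: K = P̄·Hᵀ·S⁻¹ = [-7745/47103; -82813/62804]
step 2: x' = x̄ + K·y = [-256810/47103, -153778/15701]
step 2: P' = (I − K·H)·P̄ = [1467728/47103 988812/15701; 988812/15701 2060437/15701]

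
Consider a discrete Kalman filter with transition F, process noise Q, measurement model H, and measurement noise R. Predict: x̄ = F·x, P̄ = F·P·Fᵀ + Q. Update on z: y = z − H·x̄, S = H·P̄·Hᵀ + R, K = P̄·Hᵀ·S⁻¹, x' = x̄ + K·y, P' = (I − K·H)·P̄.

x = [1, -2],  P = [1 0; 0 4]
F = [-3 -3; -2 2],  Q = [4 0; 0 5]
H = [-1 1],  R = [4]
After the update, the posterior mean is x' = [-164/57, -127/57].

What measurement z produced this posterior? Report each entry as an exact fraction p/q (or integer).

z = [1]

x̄ = F·x = [3, -6]
P̄ = F·P·Fᵀ + Q = [49 -18; -18 25]
S = H·P̄·Hᵀ + R = [114]
K = P̄·Hᵀ·S⁻¹ = [-67/114; 43/114]
x' − x̄ = [-335/57, 215/57] = K·y
y = (KᵀK)⁻¹·Kᵀ·(x' − x̄) = [10]
z = y + H·x̄ = [10] + [-9] = [1]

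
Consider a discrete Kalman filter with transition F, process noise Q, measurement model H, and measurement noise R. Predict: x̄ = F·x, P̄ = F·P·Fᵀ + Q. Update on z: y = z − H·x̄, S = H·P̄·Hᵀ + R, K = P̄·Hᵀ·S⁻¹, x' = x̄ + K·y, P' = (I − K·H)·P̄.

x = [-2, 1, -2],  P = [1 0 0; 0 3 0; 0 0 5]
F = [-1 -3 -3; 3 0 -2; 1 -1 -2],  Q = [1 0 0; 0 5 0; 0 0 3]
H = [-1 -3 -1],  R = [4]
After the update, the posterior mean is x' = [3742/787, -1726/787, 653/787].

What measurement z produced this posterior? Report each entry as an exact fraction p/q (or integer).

z = [1]

x̄ = F·x = [5, -2, 1]
P̄ = F·P·Fᵀ + Q = [74 27 38; 27 34 23; 38 23 27]
S = H·P̄·Hᵀ + R = [787]
K = P̄·Hᵀ·S⁻¹ = [-193/787; -152/787; -134/787]
x' − x̄ = [-193/787, -152/787, -134/787] = K·y
y = (KᵀK)⁻¹·Kᵀ·(x' − x̄) = [1]
z = y + H·x̄ = [1] + [0] = [1]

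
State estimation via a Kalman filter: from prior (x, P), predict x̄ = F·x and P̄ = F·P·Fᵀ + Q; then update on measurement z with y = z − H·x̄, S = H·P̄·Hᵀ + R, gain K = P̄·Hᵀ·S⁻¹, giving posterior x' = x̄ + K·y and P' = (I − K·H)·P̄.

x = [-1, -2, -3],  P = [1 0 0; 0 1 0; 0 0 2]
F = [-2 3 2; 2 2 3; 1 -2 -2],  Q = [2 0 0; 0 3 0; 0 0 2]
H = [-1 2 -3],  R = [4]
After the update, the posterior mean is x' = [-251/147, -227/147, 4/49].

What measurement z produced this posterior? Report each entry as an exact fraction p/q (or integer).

x̄ = F·x = [-10, -15, 9]
P̄ = F·P·Fᵀ + Q = [23 14 -16; 14 29 -14; -16 -14 15]
S = H·P̄·Hᵀ + R = [294]
K = P̄·Hᵀ·S⁻¹ = [53/294; 43/147; -19/98]
x' − x̄ = [1219/147, 1978/147, -437/49] = K·y
y = (KᵀK)⁻¹·Kᵀ·(x' − x̄) = [46]
z = y + H·x̄ = [46] + [-47] = [-1]

z = [-1]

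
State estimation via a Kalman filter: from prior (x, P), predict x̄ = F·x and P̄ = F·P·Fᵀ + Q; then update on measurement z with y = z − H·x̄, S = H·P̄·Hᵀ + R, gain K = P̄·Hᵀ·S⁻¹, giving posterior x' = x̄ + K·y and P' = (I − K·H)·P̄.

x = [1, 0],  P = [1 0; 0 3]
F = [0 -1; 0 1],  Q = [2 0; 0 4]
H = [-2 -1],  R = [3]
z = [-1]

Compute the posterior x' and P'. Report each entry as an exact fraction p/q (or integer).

x' = [7/18, 1/18]
P' = [41/18 -61/18; -61/18 125/18]

x̄ = F·x = [0, 0]
P̄ = F·P·Fᵀ + Q = [5 -3; -3 7]
y = z − H·x̄ = [-1]
S = H·P̄·Hᵀ + R = [18]
K = P̄·Hᵀ·S⁻¹ = [-7/18; -1/18]
x' = x̄ + K·y = [7/18, 1/18]
P' = (I − K·H)·P̄ = [41/18 -61/18; -61/18 125/18]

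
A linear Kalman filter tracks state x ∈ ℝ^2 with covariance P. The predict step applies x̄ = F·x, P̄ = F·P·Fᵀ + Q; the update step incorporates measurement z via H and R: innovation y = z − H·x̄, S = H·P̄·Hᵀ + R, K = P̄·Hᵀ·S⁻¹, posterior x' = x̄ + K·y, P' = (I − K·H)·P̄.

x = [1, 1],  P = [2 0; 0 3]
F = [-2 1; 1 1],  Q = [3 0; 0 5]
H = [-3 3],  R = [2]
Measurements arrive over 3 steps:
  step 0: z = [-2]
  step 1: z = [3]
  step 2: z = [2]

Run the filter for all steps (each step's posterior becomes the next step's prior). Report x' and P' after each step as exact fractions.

step 0: x̄ = F·x = [-1, 2]
step 0: P̄ = F·P·Fᵀ + Q = [14 -1; -1 10]
step 0: y = z − H·x̄ = [-11]
step 0: S = H·P̄·Hᵀ + R = [236]
step 0: K = P̄·Hᵀ·S⁻¹ = [-45/236; 33/236]
step 0: x' = x̄ + K·y = [259/236, 109/236]
step 0: P' = (I − K·H)·P̄ = [1279/236 1249/236; 1249/236 1271/236]
step 1: x̄ = F·x = [-409/236, 92/59]
step 1: P̄ = F·P·Fᵀ + Q = [2099/236 -634/59; -634/59 1557/59]
step 1: y = z − H·x̄ = [-1623/236]
step 1: S = H·P̄·Hᵀ + R = [121063/236]
step 1: K = P̄·Hᵀ·S⁻¹ = [-13905/121063; 26292/121063]
step 1: x' = x̄ + K·y = [-114182/121063, 7963/121063]
step 1: P' = (I − K·H)·P̄ = [257467/121063 248197/121063; 248197/121063 265725/121063]
step 2: x̄ = F·x = [236327/121063, -106219/121063]
step 2: P̄ = F·P·Fᵀ + Q = [665994/121063 -497406/121063; -497406/121063 1624901/121063]
step 2: y = z − H·x̄ = [1269764/121063]
step 2: S = H·P̄·Hᵀ + R = [29813489/121063]
step 2: K = P̄·Hᵀ·S⁻¹ = [-3490200/29813489; 6366921/29813489]
step 2: x' = x̄ + K·y = [21592081/29813489, 40621231/29813489]
step 2: P' = (I − K·H)·P̄ = [63389382/29813489 61062582/29813489; 61062582/29813489 65307196/29813489]

step 0: x' = [259/236, 109/236], P' = [1279/236 1249/236; 1249/236 1271/236]
step 1: x' = [-114182/121063, 7963/121063], P' = [257467/121063 248197/121063; 248197/121063 265725/121063]
step 2: x' = [21592081/29813489, 40621231/29813489], P' = [63389382/29813489 61062582/29813489; 61062582/29813489 65307196/29813489]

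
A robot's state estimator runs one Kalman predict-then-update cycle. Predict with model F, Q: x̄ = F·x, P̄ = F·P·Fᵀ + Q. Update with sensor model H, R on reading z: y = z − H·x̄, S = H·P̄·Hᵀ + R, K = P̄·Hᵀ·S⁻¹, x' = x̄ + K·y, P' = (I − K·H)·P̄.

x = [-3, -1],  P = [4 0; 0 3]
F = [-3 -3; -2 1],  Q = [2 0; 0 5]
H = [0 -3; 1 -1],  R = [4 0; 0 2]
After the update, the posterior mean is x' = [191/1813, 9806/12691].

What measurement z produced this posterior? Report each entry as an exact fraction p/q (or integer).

x̄ = F·x = [12, 5]
P̄ = F·P·Fᵀ + Q = [65 15; 15 24]
S = H·P̄·Hᵀ + R = [220 27; 27 61]
K = P̄·Hᵀ·S⁻¹ = [-585/1813 1745/1813; -4149/12691 -36/12691]
x' − x̄ = [-21565/1813, -53649/12691] = K·y
y = (KᵀK)⁻¹·Kᵀ·(x' − x̄) = [13, -8]
z = y + H·x̄ = [13, -8] + [-15, 7] = [-2, -1]

z = [-2, -1]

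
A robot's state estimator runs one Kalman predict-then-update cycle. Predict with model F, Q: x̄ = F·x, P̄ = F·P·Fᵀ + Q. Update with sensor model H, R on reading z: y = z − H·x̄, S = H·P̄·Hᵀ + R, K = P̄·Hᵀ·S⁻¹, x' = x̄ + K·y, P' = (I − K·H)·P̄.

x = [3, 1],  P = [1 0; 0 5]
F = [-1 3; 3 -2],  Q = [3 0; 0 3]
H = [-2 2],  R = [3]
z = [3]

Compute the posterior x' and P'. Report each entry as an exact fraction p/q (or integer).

x̄ = F·x = [0, 7]
P̄ = F·P·Fᵀ + Q = [49 -33; -33 32]
y = z − H·x̄ = [-11]
S = H·P̄·Hᵀ + R = [591]
K = P̄·Hᵀ·S⁻¹ = [-164/591; 130/591]
x' = x̄ + K·y = [1804/591, 2707/591]
P' = (I − K·H)·P̄ = [2063/591 1817/591; 1817/591 2012/591]

x' = [1804/591, 2707/591]
P' = [2063/591 1817/591; 1817/591 2012/591]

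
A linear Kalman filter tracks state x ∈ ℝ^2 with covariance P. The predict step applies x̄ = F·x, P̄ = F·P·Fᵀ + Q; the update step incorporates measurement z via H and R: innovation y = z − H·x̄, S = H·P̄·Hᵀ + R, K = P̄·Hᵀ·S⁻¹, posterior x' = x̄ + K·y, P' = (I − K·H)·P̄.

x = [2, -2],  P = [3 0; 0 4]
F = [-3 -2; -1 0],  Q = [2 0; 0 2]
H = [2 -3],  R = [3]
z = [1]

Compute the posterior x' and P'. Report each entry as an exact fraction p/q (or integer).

x' = [-101/40, -81/40]
P' = [477/40 297/40; 297/40 197/40]

x̄ = F·x = [-2, -2]
P̄ = F·P·Fᵀ + Q = [45 9; 9 5]
y = z − H·x̄ = [-1]
S = H·P̄·Hᵀ + R = [120]
K = P̄·Hᵀ·S⁻¹ = [21/40; 1/40]
x' = x̄ + K·y = [-101/40, -81/40]
P' = (I − K·H)·P̄ = [477/40 297/40; 297/40 197/40]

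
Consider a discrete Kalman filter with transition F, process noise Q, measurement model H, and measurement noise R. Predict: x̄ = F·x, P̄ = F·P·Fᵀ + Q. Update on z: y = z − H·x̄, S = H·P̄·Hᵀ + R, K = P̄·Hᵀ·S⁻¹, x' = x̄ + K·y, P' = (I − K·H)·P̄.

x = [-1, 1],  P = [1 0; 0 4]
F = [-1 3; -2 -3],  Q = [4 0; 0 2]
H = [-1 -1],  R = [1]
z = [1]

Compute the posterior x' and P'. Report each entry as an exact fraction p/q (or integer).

x̄ = F·x = [4, -1]
P̄ = F·P·Fᵀ + Q = [41 -34; -34 42]
y = z − H·x̄ = [4]
S = H·P̄·Hᵀ + R = [16]
K = P̄·Hᵀ·S⁻¹ = [-7/16; -1/2]
x' = x̄ + K·y = [9/4, -3]
P' = (I − K·H)·P̄ = [607/16 -75/2; -75/2 38]

x' = [9/4, -3]
P' = [607/16 -75/2; -75/2 38]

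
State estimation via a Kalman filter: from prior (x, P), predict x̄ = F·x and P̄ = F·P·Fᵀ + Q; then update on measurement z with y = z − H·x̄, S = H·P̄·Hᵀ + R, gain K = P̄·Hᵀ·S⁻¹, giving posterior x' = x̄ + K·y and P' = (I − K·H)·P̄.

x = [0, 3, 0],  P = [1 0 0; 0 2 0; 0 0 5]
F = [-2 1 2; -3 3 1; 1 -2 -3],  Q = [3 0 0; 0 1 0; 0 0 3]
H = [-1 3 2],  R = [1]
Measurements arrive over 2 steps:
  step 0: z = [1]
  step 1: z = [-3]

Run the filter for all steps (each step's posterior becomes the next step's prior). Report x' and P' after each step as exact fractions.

step 0: x' = [1006/207, 1676/207, -634/69], P' = [4778/207 5149/207 -1784/69; 5149/207 6542/207 -2410/69; -1784/69 -2410/69 911/23]
step 1: x' = [91685/41652, 34847/27768, -62705/27768], P' = [486151/6942 208063/4628 -150945/4628; 208063/4628 281467/9256 -214197/9256; -150945/4628 -214197/9256 171851/9256]

step 0: x̄ = F·x = [3, 9, -6]
step 0: P̄ = F·P·Fᵀ + Q = [29 22 -36; 22 33 -30; -36 -30 57]
step 0: y = z − H·x̄ = [-11]
step 0: S = H·P̄·Hᵀ + R = [207]
step 0: K = P̄·Hᵀ·S⁻¹ = [-35/207; 17/207; 20/69]
step 0: x' = x̄ + K·y = [1006/207, 1676/207, -634/69]
step 0: P' = (I − K·H)·P̄ = [4778/207 5149/207 -1784/69; 5149/207 6542/207 -2410/69; -1784/69 -2410/69 911/23]
step 1: x̄ = F·x = [-20, 12/23, 1120/69]
step 1: P̄ = F·P·Fᵀ + Q = [253 51 -185; 51 704/23 -648/23; -185 -648/23 3346/23]
step 1: y = z − H·x̄ = [-3935/69]
step 1: S = H·P̄·Hᵀ + R = [27768/23]
step 1: K = P̄·Hᵀ·S⁻¹ = [-5405/13884; -119/9256; 3001/9256]
step 1: x' = x̄ + K·y = [91685/41652, 34847/27768, -62705/27768]
step 1: P' = (I − K·H)·P̄ = [486151/6942 208063/4628 -150945/4628; 208063/4628 281467/9256 -214197/9256; -150945/4628 -214197/9256 171851/9256]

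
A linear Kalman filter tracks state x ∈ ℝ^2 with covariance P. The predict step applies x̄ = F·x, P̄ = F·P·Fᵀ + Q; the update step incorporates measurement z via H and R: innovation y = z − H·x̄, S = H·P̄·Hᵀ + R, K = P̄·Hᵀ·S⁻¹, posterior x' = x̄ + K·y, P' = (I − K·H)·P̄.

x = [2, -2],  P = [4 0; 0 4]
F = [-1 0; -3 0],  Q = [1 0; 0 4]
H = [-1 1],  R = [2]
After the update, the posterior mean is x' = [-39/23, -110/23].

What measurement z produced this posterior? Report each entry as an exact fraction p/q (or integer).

x̄ = F·x = [-2, -6]
P̄ = F·P·Fᵀ + Q = [5 12; 12 40]
S = H·P̄·Hᵀ + R = [23]
K = P̄·Hᵀ·S⁻¹ = [7/23; 28/23]
x' − x̄ = [7/23, 28/23] = K·y
y = (KᵀK)⁻¹·Kᵀ·(x' − x̄) = [1]
z = y + H·x̄ = [1] + [-4] = [-3]

z = [-3]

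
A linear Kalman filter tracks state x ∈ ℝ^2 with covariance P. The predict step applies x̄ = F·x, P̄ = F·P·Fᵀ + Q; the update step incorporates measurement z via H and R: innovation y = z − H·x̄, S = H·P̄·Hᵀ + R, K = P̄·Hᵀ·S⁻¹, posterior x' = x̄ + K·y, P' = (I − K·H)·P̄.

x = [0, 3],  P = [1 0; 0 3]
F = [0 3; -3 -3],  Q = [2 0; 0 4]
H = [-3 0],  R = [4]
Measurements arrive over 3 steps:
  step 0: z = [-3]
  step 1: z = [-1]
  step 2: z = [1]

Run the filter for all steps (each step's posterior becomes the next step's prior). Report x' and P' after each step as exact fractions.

step 0: x̄ = F·x = [9, -9]
step 0: P̄ = F·P·Fᵀ + Q = [29 -27; -27 40]
step 0: y = z − H·x̄ = [24]
step 0: S = H·P̄·Hᵀ + R = [265]
step 0: K = P̄·Hᵀ·S⁻¹ = [-87/265; 81/265]
step 0: x' = x̄ + K·y = [297/265, -441/265]
step 0: P' = (I − K·H)·P̄ = [116/265 -108/265; -108/265 4039/265]
step 1: x̄ = F·x = [-1323/265, 432/265]
step 1: P̄ = F·P·Fᵀ + Q = [36881/265 -35379/265; -35379/265 36511/265]
step 1: y = z − H·x̄ = [-4234/265]
step 1: S = H·P̄·Hᵀ + R = [332989/265]
step 1: K = P̄·Hᵀ·S⁻¹ = [-110643/332989; 106137/332989]
step 1: x' = x̄ + K·y = [105351/332989, -1152954/332989]
step 1: P' = (I − K·H)·P̄ = [147524/332989 -141516/332989; -141516/332989 3368674/332989]
step 2: x̄ = F·x = [-3458862/332989, 3142809/332989]
step 2: P̄ = F·P·Fᵀ + Q = [30984044/332989 -29044422/332989; -29044422/332989 30430450/332989]
step 2: y = z − H·x̄ = [-10043597/332989]
step 2: S = H·P̄·Hᵀ + R = [280188352/332989]
step 2: K = P̄·Hᵀ·S⁻¹ = [-23238033/70047088; 43566633/140094176]
step 2: x' = x̄ + K·y = [-26696895/70047088, 8179047/140094176]
step 2: P' = (I − K·H)·P̄ = [7746011/17511772 -14522211/35023544; -14522211/35023544 701263099/70047088]

step 0: x' = [297/265, -441/265], P' = [116/265 -108/265; -108/265 4039/265]
step 1: x' = [105351/332989, -1152954/332989], P' = [147524/332989 -141516/332989; -141516/332989 3368674/332989]
step 2: x' = [-26696895/70047088, 8179047/140094176], P' = [7746011/17511772 -14522211/35023544; -14522211/35023544 701263099/70047088]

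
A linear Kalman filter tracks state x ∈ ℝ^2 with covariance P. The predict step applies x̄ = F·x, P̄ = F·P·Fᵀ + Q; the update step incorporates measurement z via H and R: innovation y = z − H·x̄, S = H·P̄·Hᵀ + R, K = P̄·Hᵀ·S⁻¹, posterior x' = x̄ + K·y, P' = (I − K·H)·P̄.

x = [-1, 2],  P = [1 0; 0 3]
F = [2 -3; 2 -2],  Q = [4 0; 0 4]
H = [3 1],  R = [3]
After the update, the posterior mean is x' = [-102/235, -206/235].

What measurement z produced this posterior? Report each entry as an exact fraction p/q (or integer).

z = [-2]

x̄ = F·x = [-8, -6]
P̄ = F·P·Fᵀ + Q = [35 22; 22 20]
S = H·P̄·Hᵀ + R = [470]
K = P̄·Hᵀ·S⁻¹ = [127/470; 43/235]
x' − x̄ = [1778/235, 1204/235] = K·y
y = (KᵀK)⁻¹·Kᵀ·(x' − x̄) = [28]
z = y + H·x̄ = [28] + [-30] = [-2]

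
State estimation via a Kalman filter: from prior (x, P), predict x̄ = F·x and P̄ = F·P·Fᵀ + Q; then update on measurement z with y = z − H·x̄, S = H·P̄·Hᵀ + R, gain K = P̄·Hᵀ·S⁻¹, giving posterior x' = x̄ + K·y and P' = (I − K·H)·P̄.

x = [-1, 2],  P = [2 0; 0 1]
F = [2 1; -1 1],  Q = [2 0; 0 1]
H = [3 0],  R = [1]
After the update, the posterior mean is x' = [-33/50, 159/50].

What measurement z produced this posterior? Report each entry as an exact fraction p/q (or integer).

x̄ = F·x = [0, 3]
P̄ = F·P·Fᵀ + Q = [11 -3; -3 4]
S = H·P̄·Hᵀ + R = [100]
K = P̄·Hᵀ·S⁻¹ = [33/100; -9/100]
x' − x̄ = [-33/50, 9/50] = K·y
y = (KᵀK)⁻¹·Kᵀ·(x' − x̄) = [-2]
z = y + H·x̄ = [-2] + [0] = [-2]

z = [-2]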